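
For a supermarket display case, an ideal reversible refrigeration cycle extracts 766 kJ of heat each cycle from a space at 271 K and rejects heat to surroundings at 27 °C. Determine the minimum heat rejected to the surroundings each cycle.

T_H = 27 °C → 27 + 273.15 = 300.15 K.
For a reversible cycle Q_H/Q_C = T_H/T_C, so Q_H = Q_C·T_H/T_C = 766 × 300.15/271.00 = 848.4 kJ.

Q_H ≈ 848.4 kJ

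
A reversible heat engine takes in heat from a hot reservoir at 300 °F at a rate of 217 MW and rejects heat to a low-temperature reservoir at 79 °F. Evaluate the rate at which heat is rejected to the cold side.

Q̇_C ≈ 154 MW

T_H = 300 °F → (300 − 32) × 5/9 = 148.89 °C = 422.04 K.
T_C = 79 °F → (79 − 32) × 5/9 = 26.11 °C = 299.26 K.
η_rev = 1 − T_C/T_H = 1 − 299.26/422.04 = 0.2909.
For a reversible cycle Q_C/Q_H = T_C/T_H, so Q_C = 217 × 299.26/422.04 = 154 MW.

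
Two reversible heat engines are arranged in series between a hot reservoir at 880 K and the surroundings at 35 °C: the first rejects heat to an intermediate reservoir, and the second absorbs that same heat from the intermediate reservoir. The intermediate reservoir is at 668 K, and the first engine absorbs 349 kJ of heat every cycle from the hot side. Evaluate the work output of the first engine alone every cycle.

W₁ ≈ 84.08 kJ

T_C = 35 °C → 35 + 273.15 = 308.15 K.
First-stage efficiency η₁ = 1 − T_m/T_H = 1 − 668.00/880.00 = 0.2409.
W₁ = η₁·Q_H = 0.2409 × 349 = 84.08 kJ.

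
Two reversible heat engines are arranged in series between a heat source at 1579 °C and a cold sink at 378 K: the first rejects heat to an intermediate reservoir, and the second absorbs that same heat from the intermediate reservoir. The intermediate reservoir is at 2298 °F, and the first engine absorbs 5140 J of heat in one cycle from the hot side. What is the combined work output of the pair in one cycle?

T_H = 1579 °C → 1579 + 273.15 = 1852.15 K.
Two reversible stages in series are equivalent to a single Carnot engine between T_H and T_C, so η_total = 1 − T_C/T_H = 1 − 378.00/1852.15 = 0.7959.
W_total = η_total · Q_H = 0.7959 × 5140 = 4090 J.

W_total ≈ 4090 J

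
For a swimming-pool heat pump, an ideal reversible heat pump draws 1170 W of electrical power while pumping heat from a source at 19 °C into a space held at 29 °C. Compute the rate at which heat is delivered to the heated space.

Q̇_H ≈ 35400 W

T_H = 29 °C → 29 + 273.15 = 302.15 K.
T_C = 19 °C → 19 + 273.15 = 292.15 K.
The Carnot heat-pump COP is COP_HP = T_H/(T_H − T_C) = 302.15/10.00 = 30.2150.
Q_H = COP_HP · W = 30.2150 × 1170 = 35400 W.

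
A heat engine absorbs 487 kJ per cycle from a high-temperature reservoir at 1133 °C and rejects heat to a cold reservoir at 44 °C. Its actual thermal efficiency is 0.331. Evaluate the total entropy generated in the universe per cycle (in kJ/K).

ΔS_univ ≈ 0.681 kJ/K

T_H = 1133 °C → 1133 + 273.15 = 1406.15 K.
T_C = 44 °C → 44 + 273.15 = 317.15 K.
W = η·Q_H = 0.331 × 487 = 161.2 kJ, so Q_C = Q_H − W = 325.8 kJ.
Reservoir entropy changes: ΔS_H = −Q_H/T_H = −487/1406.15 = -0.3463 kJ/K and ΔS_C = +Q_C/T_C = 325.8/317.15 = 1.027 kJ/K.
ΔS_univ = −Q_H/T_H + Q_C/T_C = 0.681 kJ/K (> 0, since η = 0.331 < η_Carnot = 0.774).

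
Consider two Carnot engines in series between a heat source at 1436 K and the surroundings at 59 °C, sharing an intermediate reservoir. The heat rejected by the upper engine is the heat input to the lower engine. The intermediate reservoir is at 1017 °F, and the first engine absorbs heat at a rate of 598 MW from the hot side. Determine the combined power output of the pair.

Ẇ_total ≈ 459.7 MW

T_C = 59 °C → 59 + 273.15 = 332.15 K.
Two reversible stages in series are equivalent to a single Carnot engine between T_H and T_C, so η_total = 1 − T_C/T_H = 1 − 332.15/1436.00 = 0.7687.
W_total = η_total · Q_H = 0.7687 × 598 = 459.7 MW.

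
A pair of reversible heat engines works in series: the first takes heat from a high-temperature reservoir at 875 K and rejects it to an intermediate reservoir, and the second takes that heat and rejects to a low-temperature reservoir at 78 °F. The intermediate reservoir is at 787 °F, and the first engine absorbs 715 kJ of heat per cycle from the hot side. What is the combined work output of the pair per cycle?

T_C = 78 °F → (78 − 32) × 5/9 = 25.56 °C = 298.71 K.
Two reversible stages in series are equivalent to a single Carnot engine between T_H and T_C, so η_total = 1 − T_C/T_H = 1 − 298.71/875.00 = 0.6586.
W_total = η_total · Q_H = 0.6586 × 715 = 471 kJ.

W_total ≈ 471 kJ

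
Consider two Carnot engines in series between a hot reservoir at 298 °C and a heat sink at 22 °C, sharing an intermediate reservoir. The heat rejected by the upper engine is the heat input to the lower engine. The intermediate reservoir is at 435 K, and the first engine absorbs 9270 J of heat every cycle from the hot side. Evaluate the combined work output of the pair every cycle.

W_total ≈ 4480 J

T_H = 298 °C → 298 + 273.15 = 571.15 K.
T_C = 22 °C → 22 + 273.15 = 295.15 K.
Two reversible stages in series are equivalent to a single Carnot engine between T_H and T_C, so η_total = 1 − T_C/T_H = 1 − 295.15/571.15 = 0.4832.
W_total = η_total · Q_H = 0.4832 × 9270 = 4480 J.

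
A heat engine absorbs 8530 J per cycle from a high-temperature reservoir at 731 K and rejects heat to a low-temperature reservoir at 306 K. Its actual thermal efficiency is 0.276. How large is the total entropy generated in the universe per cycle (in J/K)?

W = η·Q_H = 0.276 × 8530 = 2354 J, so Q_C = Q_H − W = 6176 J.
Reservoir entropy changes: ΔS_H = −Q_H/T_H = −8530/731.00 = -11.67 J/K and ΔS_C = +Q_C/T_C = 6176/306.00 = 20.18 J/K.
ΔS_univ = −Q_H/T_H + Q_C/T_C = 8.51 J/K (> 0, since η = 0.276 < η_Carnot = 0.581).

ΔS_univ ≈ 8.51 J/K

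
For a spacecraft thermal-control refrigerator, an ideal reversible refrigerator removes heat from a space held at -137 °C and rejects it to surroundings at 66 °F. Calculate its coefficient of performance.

COP_R ≈ 0.873

T_H = 66 °F → (66 − 32) × 5/9 = 18.89 °C = 292.04 K.
T_C = -137 °C → -137 + 273.15 = 136.15 K.
The reversible coefficient of performance is COP_R = T_C/(T_H − T_C) = 136.15/(292.04 − 136.15) = 0.873.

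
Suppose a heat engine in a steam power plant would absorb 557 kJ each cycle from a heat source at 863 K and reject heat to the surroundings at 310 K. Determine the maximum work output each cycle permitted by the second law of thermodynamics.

W_max ≈ 357 kJ

The upper bound on efficiency is η_max = 1 − T_C/T_H = 1 − 310.00/863.00 = 0.6408.
W_max = η_max · Q_H = 0.6408 × 557 = 357 kJ.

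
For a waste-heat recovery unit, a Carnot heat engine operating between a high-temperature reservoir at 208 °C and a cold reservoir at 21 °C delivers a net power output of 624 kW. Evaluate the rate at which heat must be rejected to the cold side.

Q̇_C ≈ 982 kW

T_H = 208 °C → 208 + 273.15 = 481.15 K.
T_C = 21 °C → 21 + 273.15 = 294.15 K.
η_rev = 1 − T_C/T_H = 1 − 294.15/481.15 = 0.3887.
Since Q_C/Q_H = T_C/T_H and Q_H = W/η, Q_C = W·T_C/(T_H − T_C) = 624 × 294.15/187.00 = 982 kW.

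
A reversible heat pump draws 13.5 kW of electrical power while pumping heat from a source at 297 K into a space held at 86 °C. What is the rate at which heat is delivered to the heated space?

T_H = 86 °C → 86 + 273.15 = 359.15 K.
Reversible heating COP: COP_HP = T_H/(T_H − T_C) = 359.15/62.15 = 5.7788.
Q_H = COP_HP · W = 5.7788 × 13.5 = 78.01 kW.

Q̇_H ≈ 78.01 kW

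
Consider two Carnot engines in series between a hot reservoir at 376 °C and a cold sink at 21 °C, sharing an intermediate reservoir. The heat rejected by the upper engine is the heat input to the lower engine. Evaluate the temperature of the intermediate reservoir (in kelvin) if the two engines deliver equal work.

T_m ≈ 472 K

T_H = 376 °C → 376 + 273.15 = 649.15 K.
T_C = 21 °C → 21 + 273.15 = 294.15 K.
For reversible stages Q_m = Q_H·(T_m/T_H). Setting W₁ = Q_H(1 − T_m/T_H) equal to W₂ = Q_m(1 − T_C/T_m) = Q_H·(T_m − T_C)/T_H gives T_H − T_m = T_m − T_C, so T_m = (T_H + T_C)/2 = (649.15 + 294.15)/2 = 472 K.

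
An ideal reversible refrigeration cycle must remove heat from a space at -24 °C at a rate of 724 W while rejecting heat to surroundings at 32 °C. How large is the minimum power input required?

Ẇ_in ≈ 163 W

T_H = 32 °C → 32 + 273.15 = 305.15 K.
T_C = -24 °C → -24 + 273.15 = 249.15 K.
COP_R = T_C/(T_H − T_C) = 249.15/56.00 = 4.4491.
W = Q_C/COP_R = 724/4.4491 = 163 W.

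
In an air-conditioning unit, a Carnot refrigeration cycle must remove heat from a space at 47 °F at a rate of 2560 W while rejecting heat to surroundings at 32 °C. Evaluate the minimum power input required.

Ẇ_in ≈ 215.2 W

T_H = 32 °C → 32 + 273.15 = 305.15 K.
T_C = 47 °F → (47 − 32) × 5/9 = 8.33 °C = 281.48 K.
Carnot COP: COP_R = T_C/(T_H − T_C) = 281.48/23.67 = 11.8937.
W = Q_C/COP_R = 2560/11.8937 = 215.2 W.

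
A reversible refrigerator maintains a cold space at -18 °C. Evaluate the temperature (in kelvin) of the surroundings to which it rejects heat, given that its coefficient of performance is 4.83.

T_C = -18 °C → -18 + 273.15 = 255.15 K.
COP_R = T_C/(T_H − T_C) ⇒ T_H = T_C·(1 + 1/COP_R) = 255.15 × (1 + 1/4.83) = 308 K.

T_H ≈ 308 K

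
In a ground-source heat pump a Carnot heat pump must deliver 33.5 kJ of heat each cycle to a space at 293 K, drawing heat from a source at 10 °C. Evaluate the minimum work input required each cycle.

W_in ≈ 1.126 kJ

T_C = 10 °C → 10 + 273.15 = 283.15 K.
Reversible heating COP: COP_HP = T_H/(T_H − T_C) = 293.00/9.85 = 29.7462.
W = Q_H/COP_HP = 33.5/29.7462 = 1.126 kJ.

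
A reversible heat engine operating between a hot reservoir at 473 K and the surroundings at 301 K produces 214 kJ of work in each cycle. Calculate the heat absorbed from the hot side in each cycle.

For a reversible engine, η = 1 − T_C/T_H = 1 − 301.00/473.00 = 0.3636.
Q_H = W/η = 214/0.3636 = 588.5 kJ.

Q_H ≈ 588.5 kJ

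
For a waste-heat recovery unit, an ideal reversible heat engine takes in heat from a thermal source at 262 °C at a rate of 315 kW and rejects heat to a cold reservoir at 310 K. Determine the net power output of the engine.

Ẇ ≈ 133 kW

T_H = 262 °C → 262 + 273.15 = 535.15 K.
The Carnot efficiency is η = 1 − T_C/T_H = 1 − 310.00/535.15 = 0.4207.
W = η·Q_H = 0.4207 × 315 = 133 kW.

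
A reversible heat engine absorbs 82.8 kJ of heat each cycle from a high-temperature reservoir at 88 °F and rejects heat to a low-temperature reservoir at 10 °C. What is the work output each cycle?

W ≈ 5.745 kJ

T_H = 88 °F → (88 − 32) × 5/9 = 31.11 °C = 304.26 K.
T_C = 10 °C → 10 + 273.15 = 283.15 K.
For a reversible engine, η = 1 − T_C/T_H = 1 − 283.15/304.26 = 0.0694.
W = η·Q_H = 0.0694 × 82.8 = 5.745 kJ.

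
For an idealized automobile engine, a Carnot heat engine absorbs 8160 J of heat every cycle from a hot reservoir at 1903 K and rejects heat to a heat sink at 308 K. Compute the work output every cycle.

W ≈ 6840 J

The Carnot efficiency is η = 1 − T_C/T_H = 1 − 308.00/1903.00 = 0.8382.
W = η·Q_H = 0.8382 × 8160 = 6840 J.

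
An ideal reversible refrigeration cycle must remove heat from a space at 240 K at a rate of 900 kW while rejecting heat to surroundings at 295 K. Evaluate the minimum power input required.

For a reversible refrigerator, COP_R = T_C/(T_H − T_C) = 240.00/55.00 = 4.3636.
W = Q_C/COP_R = 900/4.3636 = 206 kW.

Ẇ_in ≈ 206 kW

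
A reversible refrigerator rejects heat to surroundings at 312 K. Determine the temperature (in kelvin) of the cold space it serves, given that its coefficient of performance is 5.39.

COP_R = T_C/(T_H − T_C) ⇒ T_C = T_H·COP_R/(1 + COP_R) = 312.00 × 5.39/(1 + 5.39) = 263 K.

T_C ≈ 263 K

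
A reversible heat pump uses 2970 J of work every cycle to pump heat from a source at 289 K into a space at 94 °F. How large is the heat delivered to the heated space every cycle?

Q_H ≈ 49100 J

T_H = 94 °F → (94 − 32) × 5/9 = 34.44 °C = 307.59 K.
COP_HP = T_H/(T_H − T_C) = 307.59/18.59 = 16.5423.
Q_H = COP_HP · W = 16.5423 × 2970 = 49100 J.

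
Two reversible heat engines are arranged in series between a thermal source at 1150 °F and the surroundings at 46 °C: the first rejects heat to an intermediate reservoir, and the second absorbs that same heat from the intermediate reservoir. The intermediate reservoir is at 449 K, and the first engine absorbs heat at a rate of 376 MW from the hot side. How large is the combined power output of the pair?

Ẇ_total ≈ 242 MW

T_H = 1150 °F → (1150 − 32) × 5/9 = 621.11 °C = 894.26 K.
T_C = 46 °C → 46 + 273.15 = 319.15 K.
Two reversible stages in series are equivalent to a single Carnot engine between T_H and T_C, so η_total = 1 − T_C/T_H = 1 − 319.15/894.26 = 0.6431.
W_total = η_total · Q_H = 0.6431 × 376 = 242 MW.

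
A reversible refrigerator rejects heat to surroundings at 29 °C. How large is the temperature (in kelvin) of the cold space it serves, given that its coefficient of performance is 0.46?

T_H = 29 °C → 29 + 273.15 = 302.15 K.
COP_R = T_C/(T_H − T_C) ⇒ T_C = T_H·COP_R/(1 + COP_R) = 302.15 × 0.46/(1 + 0.46) = 95.20 K.

T_C ≈ 95.20 K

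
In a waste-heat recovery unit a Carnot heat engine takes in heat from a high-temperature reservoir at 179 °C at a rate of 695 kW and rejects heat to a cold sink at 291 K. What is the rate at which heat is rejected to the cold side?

T_H = 179 °C → 179 + 273.15 = 452.15 K.
For a reversible engine, η = 1 − T_C/T_H = 1 − 291.00/452.15 = 0.3564.
For a reversible cycle Q_C/Q_H = T_C/T_H, so Q_C = 695 × 291.00/452.15 = 447 kW.

Q̇_C ≈ 447 kW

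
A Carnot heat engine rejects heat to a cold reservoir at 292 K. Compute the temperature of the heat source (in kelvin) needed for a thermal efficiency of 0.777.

From η = 1 − T_C/T_H, solving for T_H gives T_H = T_C/(1 − η) = 292.00/(1 − 0.777) = 1309 K.

T_H ≈ 1309 K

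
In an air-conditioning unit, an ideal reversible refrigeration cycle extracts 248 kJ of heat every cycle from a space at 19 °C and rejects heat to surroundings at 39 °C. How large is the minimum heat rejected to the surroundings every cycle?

T_H = 39 °C → 39 + 273.15 = 312.15 K.
T_C = 19 °C → 19 + 273.15 = 292.15 K.
For a reversible cycle Q_H/Q_C = T_H/T_C, so Q_H = Q_C·T_H/T_C = 248 × 312.15/292.15 = 265 kJ.

Q_H ≈ 265 kJ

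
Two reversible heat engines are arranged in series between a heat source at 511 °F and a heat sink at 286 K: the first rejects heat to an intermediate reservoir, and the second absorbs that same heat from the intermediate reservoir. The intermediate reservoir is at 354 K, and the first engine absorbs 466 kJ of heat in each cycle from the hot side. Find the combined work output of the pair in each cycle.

T_H = 511 °F → (511 − 32) × 5/9 = 266.11 °C = 539.26 K.
Two reversible stages in series are equivalent to a single Carnot engine between T_H and T_C, so η_total = 1 − T_C/T_H = 1 − 286.00/539.26 = 0.4696.
W_total = η_total · Q_H = 0.4696 × 466 = 219 kJ.

W_total ≈ 219 kJ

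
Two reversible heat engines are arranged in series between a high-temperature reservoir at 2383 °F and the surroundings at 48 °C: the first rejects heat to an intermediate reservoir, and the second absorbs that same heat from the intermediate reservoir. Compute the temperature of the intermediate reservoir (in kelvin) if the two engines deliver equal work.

T_H = 2383 °F → (2383 − 32) × 5/9 = 1306.11 °C = 1579.26 K.
T_C = 48 °C → 48 + 273.15 = 321.15 K.
For reversible stages Q_m = Q_H·(T_m/T_H). Setting W₁ = Q_H(1 − T_m/T_H) equal to W₂ = Q_m(1 − T_C/T_m) = Q_H·(T_m − T_C)/T_H gives T_H − T_m = T_m − T_C, so T_m = (T_H + T_C)/2 = (1579.26 + 321.15)/2 = 950 K.

T_m ≈ 950 K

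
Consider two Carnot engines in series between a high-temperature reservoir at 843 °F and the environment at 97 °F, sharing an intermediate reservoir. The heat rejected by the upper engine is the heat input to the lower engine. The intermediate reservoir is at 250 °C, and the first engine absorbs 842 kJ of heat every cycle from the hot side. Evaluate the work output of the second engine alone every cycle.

W₂ ≈ 249 kJ

T_H = 843 °F → (843 − 32) × 5/9 = 450.56 °C = 723.71 K.
T_C = 97 °F → (97 − 32) × 5/9 = 36.11 °C = 309.26 K.
T_m = 250 °C → 250 + 273.15 = 523.15 K.
Heat entering the second stage: Q_m = Q_H·(T_m/T_H) = 842 × 523.15/723.71 = 609 kJ.
Second-stage efficiency η₂ = 1 − T_C/T_m = 1 − 309.26/523.15 = 0.4088, so W₂ = η₂·Q_m = 249 kJ.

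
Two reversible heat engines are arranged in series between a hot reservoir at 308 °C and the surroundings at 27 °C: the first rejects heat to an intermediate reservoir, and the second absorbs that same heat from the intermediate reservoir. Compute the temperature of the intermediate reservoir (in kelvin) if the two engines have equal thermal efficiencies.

T_H = 308 °C → 308 + 273.15 = 581.15 K.
T_C = 27 °C → 27 + 273.15 = 300.15 K.
Equal efficiencies require 1 − T_m/T_H = 1 − T_C/T_m, i.e. T_m/T_H = T_C/T_m, so T_m = √(T_H·T_C) = √(581.15 × 300.15) = 418 K.

T_m ≈ 418 K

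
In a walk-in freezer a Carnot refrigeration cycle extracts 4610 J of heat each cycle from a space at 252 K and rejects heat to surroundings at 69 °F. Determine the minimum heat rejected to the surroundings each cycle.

T_H = 69 °F → (69 − 32) × 5/9 = 20.56 °C = 293.71 K.
For a reversible cycle Q_H/Q_C = T_H/T_C, so Q_H = Q_C·T_H/T_C = 4610 × 293.71/252.00 = 5370 J.

Q_H ≈ 5370 J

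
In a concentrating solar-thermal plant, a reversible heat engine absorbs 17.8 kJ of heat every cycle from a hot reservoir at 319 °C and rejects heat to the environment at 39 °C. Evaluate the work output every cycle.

T_H = 319 °C → 319 + 273.15 = 592.15 K.
T_C = 39 °C → 39 + 273.15 = 312.15 K.
Since the cycle is reversible, η = 1 − T_C/T_H = 1 − 312.15/592.15 = 0.4729.
W = η·Q_H = 0.4729 × 17.8 = 8.42 kJ.

W ≈ 8.42 kJ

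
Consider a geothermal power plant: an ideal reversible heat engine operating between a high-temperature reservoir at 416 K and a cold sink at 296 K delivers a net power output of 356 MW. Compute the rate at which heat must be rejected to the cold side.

The Carnot efficiency is η = 1 − T_C/T_H = 1 − 296.00/416.00 = 0.2885.
Since Q_C/Q_H = T_C/T_H and Q_H = W/η, Q_C = W·T_C/(T_H − T_C) = 356 × 296.00/120.00 = 878.1 MW.

Q̇_C ≈ 878.1 MW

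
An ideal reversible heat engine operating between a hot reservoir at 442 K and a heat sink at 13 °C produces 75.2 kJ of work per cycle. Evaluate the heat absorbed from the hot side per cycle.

T_C = 13 °C → 13 + 273.15 = 286.15 K.
η_rev = 1 − T_C/T_H = 1 − 286.15/442.00 = 0.3526.
Q_H = W/η = 75.2/0.3526 = 213 kJ.

Q_H ≈ 213 kJ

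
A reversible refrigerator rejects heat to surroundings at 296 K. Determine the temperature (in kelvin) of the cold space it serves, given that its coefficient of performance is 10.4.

COP_R = T_C/(T_H − T_C) ⇒ T_C = T_H·COP_R/(1 + COP_R) = 296.00 × 10.4/(1 + 10.4) = 270 K.

T_C ≈ 270 K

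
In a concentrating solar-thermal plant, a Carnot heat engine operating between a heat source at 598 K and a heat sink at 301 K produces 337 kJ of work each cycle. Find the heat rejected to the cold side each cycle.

η_rev = 1 − T_C/T_H = 1 − 301.00/598.00 = 0.4967.
Since Q_C/Q_H = T_C/T_H and Q_H = W/η, Q_C = W·T_C/(T_H − T_C) = 337 × 301.00/297.00 = 342 kJ.

Q_C ≈ 342 kJ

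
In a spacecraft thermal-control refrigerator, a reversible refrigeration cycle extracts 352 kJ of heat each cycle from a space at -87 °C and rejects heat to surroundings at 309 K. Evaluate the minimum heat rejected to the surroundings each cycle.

Q_H ≈ 584 kJ

T_C = -87 °C → -87 + 273.15 = 186.15 K.
For a reversible cycle Q_H/Q_C = T_H/T_C, so Q_H = Q_C·T_H/T_C = 352 × 309.00/186.15 = 584 kJ.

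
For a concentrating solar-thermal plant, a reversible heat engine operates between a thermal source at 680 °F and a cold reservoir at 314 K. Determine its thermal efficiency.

η ≈ 0.504

T_H = 680 °F → (680 − 32) × 5/9 = 360.00 °C = 633.15 K.
η_rev = 1 − T_C/T_H = 1 − 314.00/633.15 = 0.504.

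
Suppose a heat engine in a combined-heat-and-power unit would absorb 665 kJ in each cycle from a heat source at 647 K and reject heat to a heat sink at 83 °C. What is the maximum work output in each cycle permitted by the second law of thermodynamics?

W_max ≈ 299 kJ

T_C = 83 °C → 83 + 273.15 = 356.15 K.
The upper bound on efficiency is η_max = 1 − T_C/T_H = 1 − 356.15/647.00 = 0.4495.
W_max = η_max · Q_H = 0.4495 × 665 = 299 kJ.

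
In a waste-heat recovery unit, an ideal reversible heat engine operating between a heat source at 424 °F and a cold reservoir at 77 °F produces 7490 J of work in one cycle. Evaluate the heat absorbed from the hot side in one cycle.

Q_H ≈ 19100 J

T_H = 424 °F → (424 − 32) × 5/9 = 217.78 °C = 490.93 K.
T_C = 77 °F → (77 − 32) × 5/9 = 25.00 °C = 298.15 K.
Since the cycle is reversible, η = 1 − T_C/T_H = 1 − 298.15/490.93 = 0.3927.
Q_H = W/η = 7490/0.3927 = 19100 J.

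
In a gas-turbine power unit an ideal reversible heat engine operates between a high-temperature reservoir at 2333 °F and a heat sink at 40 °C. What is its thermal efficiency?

T_H = 2333 °F → (2333 − 32) × 5/9 = 1278.33 °C = 1551.48 K.
T_C = 40 °C → 40 + 273.15 = 313.15 K.
The Carnot efficiency is η = 1 − T_C/T_H = 1 − 313.15/1551.48 = 0.798.

η ≈ 0.798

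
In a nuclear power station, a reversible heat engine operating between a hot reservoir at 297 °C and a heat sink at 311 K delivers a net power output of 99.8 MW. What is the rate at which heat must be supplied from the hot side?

Q̇_H ≈ 220 MW

T_H = 297 °C → 297 + 273.15 = 570.15 K.
Since the cycle is reversible, η = 1 − T_C/T_H = 1 − 311.00/570.15 = 0.4545.
Q_H = W/η = 99.8/0.4545 = 220 MW.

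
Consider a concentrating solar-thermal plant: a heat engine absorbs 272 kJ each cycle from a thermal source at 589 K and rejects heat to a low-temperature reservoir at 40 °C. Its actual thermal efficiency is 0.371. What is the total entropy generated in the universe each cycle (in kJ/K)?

T_C = 40 °C → 40 + 273.15 = 313.15 K.
W = η·Q_H = 0.371 × 272 = 100.9 kJ, so Q_C = Q_H − W = 171.1 kJ.
Reservoir entropy changes: ΔS_H = −Q_H/T_H = −272/589.00 = -0.4618 kJ/K and ΔS_C = +Q_C/T_C = 171.1/313.15 = 0.5463 kJ/K.
ΔS_univ = −Q_H/T_H + Q_C/T_C = 0.0845 kJ/K (> 0, since η = 0.371 < η_Carnot = 0.468).

ΔS_univ ≈ 0.0845 kJ/K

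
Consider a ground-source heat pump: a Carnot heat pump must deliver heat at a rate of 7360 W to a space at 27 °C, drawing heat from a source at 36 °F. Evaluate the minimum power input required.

T_H = 27 °C → 27 + 273.15 = 300.15 K.
T_C = 36 °F → (36 − 32) × 5/9 = 2.22 °C = 275.37 K.
For a reversible heat pump, COP_HP = T_H/(T_H − T_C) = 300.15/24.78 = 12.1137.
W = Q_H/COP_HP = 7360/12.1137 = 607.6 W.

Ẇ_in ≈ 607.6 W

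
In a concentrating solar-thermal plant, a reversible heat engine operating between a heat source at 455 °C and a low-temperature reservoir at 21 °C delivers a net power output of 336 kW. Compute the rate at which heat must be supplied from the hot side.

T_H = 455 °C → 455 + 273.15 = 728.15 K.
T_C = 21 °C → 21 + 273.15 = 294.15 K.
η_rev = 1 − T_C/T_H = 1 − 294.15/728.15 = 0.5960.
Q_H = W/η = 336/0.5960 = 564 kW.

Q̇_H ≈ 564 kW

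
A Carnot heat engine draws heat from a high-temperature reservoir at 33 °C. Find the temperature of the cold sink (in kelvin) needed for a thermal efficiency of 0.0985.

T_C ≈ 276 K

T_H = 33 °C → 33 + 273.15 = 306.15 K.
From η = 1 − T_C/T_H, T_C = T_H·(1 − η) = 306.15 × (1 − 0.0985) = 276 K.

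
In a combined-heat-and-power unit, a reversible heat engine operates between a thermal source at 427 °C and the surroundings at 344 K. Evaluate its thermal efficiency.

η ≈ 0.509

T_H = 427 °C → 427 + 273.15 = 700.15 K.
The Carnot efficiency is η = 1 − T_C/T_H = 1 − 344.00/700.15 = 0.509.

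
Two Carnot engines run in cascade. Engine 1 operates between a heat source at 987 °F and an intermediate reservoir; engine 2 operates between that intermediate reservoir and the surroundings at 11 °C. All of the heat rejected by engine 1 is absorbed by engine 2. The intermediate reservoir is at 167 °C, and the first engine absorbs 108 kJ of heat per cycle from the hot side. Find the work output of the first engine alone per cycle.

T_H = 987 °F → (987 − 32) × 5/9 = 530.56 °C = 803.71 K.
T_C = 11 °C → 11 + 273.15 = 284.15 K.
T_m = 167 °C → 167 + 273.15 = 440.15 K.
First-stage efficiency η₁ = 1 − T_m/T_H = 1 − 440.15/803.71 = 0.4523.
W₁ = η₁·Q_H = 0.4523 × 108 = 48.9 kJ.

W₁ ≈ 48.9 kJ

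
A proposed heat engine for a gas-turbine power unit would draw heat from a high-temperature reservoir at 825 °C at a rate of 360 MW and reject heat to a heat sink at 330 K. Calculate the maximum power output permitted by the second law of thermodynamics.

Ẇ_max ≈ 251.8 MW

T_H = 825 °C → 825 + 273.15 = 1098.15 K.
No engine can exceed the Carnot limit: η_max = 1 − T_C/T_H = 1 − 330.00/1098.15 = 0.6995.
W_max = η_max · Q_H = 0.6995 × 360 = 251.8 MW.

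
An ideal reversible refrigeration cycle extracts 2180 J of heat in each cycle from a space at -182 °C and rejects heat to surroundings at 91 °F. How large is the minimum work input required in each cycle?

T_H = 91 °F → (91 − 32) × 5/9 = 32.78 °C = 305.93 K.
T_C = -182 °C → -182 + 273.15 = 91.15 K.
COP_R = T_C/(T_H − T_C) = 91.15/214.78 = 0.4244.
W = Q_C/COP_R = 2180/0.4244 = 5140 J.

W_in ≈ 5140 J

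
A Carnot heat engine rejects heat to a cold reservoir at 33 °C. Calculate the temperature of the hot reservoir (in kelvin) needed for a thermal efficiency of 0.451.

T_H ≈ 557.7 K

T_C = 33 °C → 33 + 273.15 = 306.15 K.
From η = 1 − T_C/T_H, solving for T_H gives T_H = T_C/(1 − η) = 306.15/(1 − 0.451) = 557.7 K.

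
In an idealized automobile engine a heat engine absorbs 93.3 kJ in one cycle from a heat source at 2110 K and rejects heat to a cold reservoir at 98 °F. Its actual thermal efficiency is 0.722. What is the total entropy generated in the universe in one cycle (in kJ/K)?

ΔS_univ ≈ 0.03950 kJ/K

T_C = 98 °F → (98 − 32) × 5/9 = 36.67 °C = 309.82 K.
W = η·Q_H = 0.722 × 93.3 = 67.36 kJ, so Q_C = Q_H − W = 25.94 kJ.
Entropy balance on the reservoirs: −Q_H/T_H = -0.04422 kJ/K, +Q_C/T_C = 0.08372 kJ/K.
ΔS_univ = −Q_H/T_H + Q_C/T_C = 0.03950 kJ/K (> 0, since η = 0.722 < η_Carnot = 0.853).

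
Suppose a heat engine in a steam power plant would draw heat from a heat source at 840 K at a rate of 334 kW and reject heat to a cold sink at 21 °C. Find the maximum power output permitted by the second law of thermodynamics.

T_C = 21 °C → 21 + 273.15 = 294.15 K.
By the Carnot theorem, η_max = 1 − T_C/T_H = 1 − 294.15/840.00 = 0.6498.
W_max = η_max · Q_H = 0.6498 × 334 = 217 kW.

Ẇ_max ≈ 217 kW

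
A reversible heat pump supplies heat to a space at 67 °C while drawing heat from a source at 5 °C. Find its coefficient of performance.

COP_HP ≈ 5.49

T_H = 67 °C → 67 + 273.15 = 340.15 K.
T_C = 5 °C → 5 + 273.15 = 278.15 K.
Reversible heating COP: COP_HP = T_H/(T_H − T_C) = 340.15/(340.15 − 278.15) = 5.49.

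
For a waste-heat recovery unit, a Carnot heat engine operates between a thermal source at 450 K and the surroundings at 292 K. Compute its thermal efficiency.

η ≈ 0.351

The Carnot efficiency is η = 1 − T_C/T_H = 1 − 292.00/450.00 = 0.351.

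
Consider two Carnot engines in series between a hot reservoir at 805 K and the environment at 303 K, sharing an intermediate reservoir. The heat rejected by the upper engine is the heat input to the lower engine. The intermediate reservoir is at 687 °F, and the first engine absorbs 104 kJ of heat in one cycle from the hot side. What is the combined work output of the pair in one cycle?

W_total ≈ 64.85 kJ

Two reversible stages in series are equivalent to a single Carnot engine between T_H and T_C, so η_total = 1 − T_C/T_H = 1 − 303.00/805.00 = 0.6236.
W_total = η_total · Q_H = 0.6236 × 104 = 64.85 kJ.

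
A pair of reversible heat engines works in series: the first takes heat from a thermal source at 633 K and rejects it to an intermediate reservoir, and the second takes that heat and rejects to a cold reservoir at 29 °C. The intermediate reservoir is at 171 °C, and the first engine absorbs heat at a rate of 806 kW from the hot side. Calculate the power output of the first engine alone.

T_C = 29 °C → 29 + 273.15 = 302.15 K.
T_m = 171 °C → 171 + 273.15 = 444.15 K.
First-stage efficiency η₁ = 1 − T_m/T_H = 1 − 444.15/633.00 = 0.2983.
W₁ = η₁·Q_H = 0.2983 × 806 = 240 kW.

Ẇ₁ ≈ 240 kW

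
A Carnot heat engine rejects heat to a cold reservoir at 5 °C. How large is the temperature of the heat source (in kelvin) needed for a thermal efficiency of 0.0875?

T_C = 5 °C → 5 + 273.15 = 278.15 K.
From η = 1 − T_C/T_H, solving for T_H gives T_H = T_C/(1 − η) = 278.15/(1 − 0.0875) = 305 K.

T_H ≈ 305 K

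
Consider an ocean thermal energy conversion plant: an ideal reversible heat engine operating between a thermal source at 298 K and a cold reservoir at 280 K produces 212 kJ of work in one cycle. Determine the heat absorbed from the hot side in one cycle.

Q_H ≈ 3510 kJ

Carnot efficiency: η = 1 − T_C/T_H = 1 − 280.00/298.00 = 0.0604.
Q_H = W/η = 212/0.0604 = 3510 kJ.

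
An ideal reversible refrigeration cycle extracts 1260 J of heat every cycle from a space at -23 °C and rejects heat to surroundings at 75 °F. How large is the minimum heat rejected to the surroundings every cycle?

Q_H ≈ 1500 J

T_H = 75 °F → (75 − 32) × 5/9 = 23.89 °C = 297.04 K.
T_C = -23 °C → -23 + 273.15 = 250.15 K.
For a reversible cycle Q_H/Q_C = T_H/T_C, so Q_H = Q_C·T_H/T_C = 1260 × 297.04/250.15 = 1500 J.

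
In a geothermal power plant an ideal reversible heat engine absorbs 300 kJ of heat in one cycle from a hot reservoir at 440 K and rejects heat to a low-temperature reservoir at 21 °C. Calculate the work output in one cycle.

W ≈ 99.4 kJ

T_C = 21 °C → 21 + 273.15 = 294.15 K.
Carnot efficiency: η = 1 − T_C/T_H = 1 − 294.15/440.00 = 0.3315.
W = η·Q_H = 0.3315 × 300 = 99.4 kJ.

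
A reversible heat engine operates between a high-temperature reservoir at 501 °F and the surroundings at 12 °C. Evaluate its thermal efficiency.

η ≈ 0.4657

T_H = 501 °F → (501 − 32) × 5/9 = 260.56 °C = 533.71 K.
T_C = 12 °C → 12 + 273.15 = 285.15 K.
For a reversible engine, η = 1 − T_C/T_H = 1 − 285.15/533.71 = 0.4657.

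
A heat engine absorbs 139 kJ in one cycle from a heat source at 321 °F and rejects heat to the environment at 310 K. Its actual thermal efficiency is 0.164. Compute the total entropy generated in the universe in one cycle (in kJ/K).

ΔS_univ ≈ 0.05436 kJ/K

T_H = 321 °F → (321 − 32) × 5/9 = 160.56 °C = 433.71 K.
W = η·Q_H = 0.164 × 139 = 22.80 kJ, so Q_C = Q_H − W = 116.2 kJ.
Reservoir entropy changes: ΔS_H = −Q_H/T_H = −139/433.71 = -0.3205 kJ/K and ΔS_C = +Q_C/T_C = 116.2/310.00 = 0.3749 kJ/K.
ΔS_univ = −Q_H/T_H + Q_C/T_C = 0.05436 kJ/K (> 0, since η = 0.164 < η_Carnot = 0.285).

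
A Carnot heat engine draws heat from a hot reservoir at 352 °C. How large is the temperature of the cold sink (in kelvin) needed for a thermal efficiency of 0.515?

T_H = 352 °C → 352 + 273.15 = 625.15 K.
From η = 1 − T_C/T_H, T_C = T_H·(1 − η) = 625.15 × (1 − 0.515) = 303.2 K.

T_C ≈ 303.2 K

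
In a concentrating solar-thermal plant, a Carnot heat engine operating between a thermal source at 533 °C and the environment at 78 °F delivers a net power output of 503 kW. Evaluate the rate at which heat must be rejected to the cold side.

Q̇_C ≈ 296 kW

T_H = 533 °C → 533 + 273.15 = 806.15 K.
T_C = 78 °F → (78 − 32) × 5/9 = 25.56 °C = 298.71 K.
Since the cycle is reversible, η = 1 − T_C/T_H = 1 − 298.71/806.15 = 0.6295.
Since Q_C/Q_H = T_C/T_H and Q_H = W/η, Q_C = W·T_C/(T_H − T_C) = 503 × 298.71/507.44 = 296 kW.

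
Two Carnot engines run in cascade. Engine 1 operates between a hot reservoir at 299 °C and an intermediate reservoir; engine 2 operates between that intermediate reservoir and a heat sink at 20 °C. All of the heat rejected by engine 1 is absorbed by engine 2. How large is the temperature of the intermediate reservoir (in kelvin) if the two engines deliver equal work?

T_H = 299 °C → 299 + 273.15 = 572.15 K.
T_C = 20 °C → 20 + 273.15 = 293.15 K.
For reversible stages Q_m = Q_H·(T_m/T_H). Setting W₁ = Q_H(1 − T_m/T_H) equal to W₂ = Q_m(1 − T_C/T_m) = Q_H·(T_m − T_C)/T_H gives T_H − T_m = T_m − T_C, so T_m = (T_H + T_C)/2 = (572.15 + 293.15)/2 = 433 K.

T_m ≈ 433 K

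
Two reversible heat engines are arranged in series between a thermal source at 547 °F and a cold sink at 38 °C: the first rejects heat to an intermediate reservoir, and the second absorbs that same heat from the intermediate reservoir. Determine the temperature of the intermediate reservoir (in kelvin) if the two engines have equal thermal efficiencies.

T_m ≈ 417 K

T_H = 547 °F → (547 − 32) × 5/9 = 286.11 °C = 559.26 K.
T_C = 38 °C → 38 + 273.15 = 311.15 K.
Equal efficiencies require 1 − T_m/T_H = 1 − T_C/T_m, i.e. T_m/T_H = T_C/T_m, so T_m = √(T_H·T_C) = √(559.26 × 311.15) = 417 K.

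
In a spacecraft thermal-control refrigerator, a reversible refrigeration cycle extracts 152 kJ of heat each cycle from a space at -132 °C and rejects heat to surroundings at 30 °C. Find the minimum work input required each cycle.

T_H = 30 °C → 30 + 273.15 = 303.15 K.
T_C = -132 °C → -132 + 273.15 = 141.15 K.
For a reversible refrigerator, COP_R = T_C/(T_H − T_C) = 141.15/162.00 = 0.8713.
W = Q_C/COP_R = 152/0.8713 = 174 kJ.

W_in ≈ 174 kJ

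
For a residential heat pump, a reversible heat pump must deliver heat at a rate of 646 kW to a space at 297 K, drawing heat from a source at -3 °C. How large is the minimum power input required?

Ẇ_in ≈ 58.4 kW

T_C = -3 °C → -3 + 273.15 = 270.15 K.
For a reversible heat pump, COP_HP = T_H/(T_H − T_C) = 297.00/26.85 = 11.0615.
W = Q_H/COP_HP = 646/11.0615 = 58.4 kW.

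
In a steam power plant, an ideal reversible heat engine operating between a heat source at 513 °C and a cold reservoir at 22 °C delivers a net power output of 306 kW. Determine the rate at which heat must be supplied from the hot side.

Q̇_H ≈ 490 kW

T_H = 513 °C → 513 + 273.15 = 786.15 K.
T_C = 22 °C → 22 + 273.15 = 295.15 K.
Carnot efficiency: η = 1 − T_C/T_H = 1 − 295.15/786.15 = 0.6246.
Q_H = W/η = 306/0.6246 = 490 kW.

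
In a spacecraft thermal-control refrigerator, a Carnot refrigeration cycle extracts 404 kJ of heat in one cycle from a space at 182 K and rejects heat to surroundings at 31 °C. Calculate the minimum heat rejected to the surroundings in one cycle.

T_H = 31 °C → 31 + 273.15 = 304.15 K.
For a reversible cycle Q_H/Q_C = T_H/T_C, so Q_H = Q_C·T_H/T_C = 404 × 304.15/182.00 = 675 kJ.

Q_H ≈ 675 kJ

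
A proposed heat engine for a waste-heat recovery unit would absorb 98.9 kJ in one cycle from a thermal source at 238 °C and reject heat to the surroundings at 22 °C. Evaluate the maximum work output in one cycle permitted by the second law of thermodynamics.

W_max ≈ 41.79 kJ

T_H = 238 °C → 238 + 273.15 = 511.15 K.
T_C = 22 °C → 22 + 273.15 = 295.15 K.
By the Carnot theorem, η_max = 1 − T_C/T_H = 1 − 295.15/511.15 = 0.4226.
W_max = η_max · Q_H = 0.4226 × 98.9 = 41.79 kJ.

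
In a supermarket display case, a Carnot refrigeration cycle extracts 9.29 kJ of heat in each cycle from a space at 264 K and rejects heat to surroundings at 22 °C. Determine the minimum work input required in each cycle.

T_H = 22 °C → 22 + 273.15 = 295.15 K.
COP_R = T_C/(T_H − T_C) = 264.00/31.15 = 8.4751.
W = Q_C/COP_R = 9.29/8.4751 = 1.096 kJ.

W_in ≈ 1.096 kJ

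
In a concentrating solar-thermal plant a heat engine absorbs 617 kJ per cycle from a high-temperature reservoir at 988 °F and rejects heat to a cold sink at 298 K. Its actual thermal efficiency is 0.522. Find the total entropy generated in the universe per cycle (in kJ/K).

T_H = 988 °F → (988 − 32) × 5/9 = 531.11 °C = 804.26 K.
W = η·Q_H = 0.522 × 617 = 322.1 kJ, so Q_C = Q_H − W = 294.9 kJ.
The hot reservoir loses entropy Q_H/T_H = 617/804.26 = 0.7672 kJ/K; the cold reservoir gains Q_C/T_C = 294.9/298.00 = 0.9897 kJ/K.
ΔS_univ = −Q_H/T_H + Q_C/T_C = 0.223 kJ/K (> 0, since η = 0.522 < η_Carnot = 0.629).

ΔS_univ ≈ 0.223 kJ/K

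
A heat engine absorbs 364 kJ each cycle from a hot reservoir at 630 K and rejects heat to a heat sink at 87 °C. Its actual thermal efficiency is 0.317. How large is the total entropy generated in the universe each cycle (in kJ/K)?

ΔS_univ ≈ 0.113 kJ/K

T_C = 87 °C → 87 + 273.15 = 360.15 K.
W = η·Q_H = 0.317 × 364 = 115.4 kJ, so Q_C = Q_H − W = 248.6 kJ.
The hot reservoir loses entropy Q_H/T_H = 364/630.00 = 0.5778 kJ/K; the cold reservoir gains Q_C/T_C = 248.6/360.15 = 0.6903 kJ/K.
ΔS_univ = −Q_H/T_H + Q_C/T_C = 0.113 kJ/K (> 0, since η = 0.317 < η_Carnot = 0.428).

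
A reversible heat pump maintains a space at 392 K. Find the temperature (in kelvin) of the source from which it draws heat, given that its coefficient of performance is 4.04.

COP_HP = T_H/(T_H − T_C) ⇒ T_C = T_H·(COP_HP − 1)/COP_HP = 392.00 × (4.04 − 1)/4.04 = 295 K.

T_C ≈ 295 K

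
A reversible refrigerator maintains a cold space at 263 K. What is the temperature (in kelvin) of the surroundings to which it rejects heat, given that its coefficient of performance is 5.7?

COP_R = T_C/(T_H − T_C) ⇒ T_H = T_C·(1 + 1/COP_R) = 263.00 × (1 + 1/5.7) = 309 K.

T_H ≈ 309 K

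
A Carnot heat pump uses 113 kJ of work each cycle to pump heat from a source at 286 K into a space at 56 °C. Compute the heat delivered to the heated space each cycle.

Q_H ≈ 862 kJ

T_H = 56 °C → 56 + 273.15 = 329.15 K.
Reversible heating COP: COP_HP = T_H/(T_H − T_C) = 329.15/43.15 = 7.6280.
Q_H = COP_HP · W = 7.6280 × 113 = 862 kJ.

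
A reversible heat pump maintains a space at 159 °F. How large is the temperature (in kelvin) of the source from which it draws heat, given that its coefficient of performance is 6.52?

T_H = 159 °F → (159 − 32) × 5/9 = 70.56 °C = 343.71 K.
COP_HP = T_H/(T_H − T_C) ⇒ T_C = T_H·(COP_HP − 1)/COP_HP = 343.71 × (6.52 − 1)/6.52 = 291 K.

T_C ≈ 291 K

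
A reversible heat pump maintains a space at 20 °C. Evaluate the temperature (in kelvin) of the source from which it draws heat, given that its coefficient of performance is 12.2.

T_H = 20 °C → 20 + 273.15 = 293.15 K.
COP_HP = T_H/(T_H − T_C) ⇒ T_C = T_H·(COP_HP − 1)/COP_HP = 293.15 × (12.2 − 1)/12.2 = 269 K.

T_C ≈ 269 K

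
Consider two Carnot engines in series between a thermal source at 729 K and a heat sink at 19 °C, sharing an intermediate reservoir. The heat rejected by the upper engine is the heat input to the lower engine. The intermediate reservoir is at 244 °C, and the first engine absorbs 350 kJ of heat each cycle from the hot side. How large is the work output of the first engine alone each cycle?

T_C = 19 °C → 19 + 273.15 = 292.15 K.
T_m = 244 °C → 244 + 273.15 = 517.15 K.
First-stage efficiency η₁ = 1 − T_m/T_H = 1 − 517.15/729.00 = 0.2906.
W₁ = η₁·Q_H = 0.2906 × 350 = 102 kJ.

W₁ ≈ 102 kJ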